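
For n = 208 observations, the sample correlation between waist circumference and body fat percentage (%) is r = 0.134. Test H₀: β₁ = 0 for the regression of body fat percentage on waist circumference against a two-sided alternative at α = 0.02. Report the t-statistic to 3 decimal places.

t = 1.941

t = r·√(n − 2)/√(1 − r²) = 0.134·√206/√0.982044 = 1.941.
df = n − 2 = 206.
Two-sided p ≈ 0.0537, which is ≥ 0.02, so fail to reject H₀.
The data do not give significant evidence of a linear association between waist circumference and body fat percentage.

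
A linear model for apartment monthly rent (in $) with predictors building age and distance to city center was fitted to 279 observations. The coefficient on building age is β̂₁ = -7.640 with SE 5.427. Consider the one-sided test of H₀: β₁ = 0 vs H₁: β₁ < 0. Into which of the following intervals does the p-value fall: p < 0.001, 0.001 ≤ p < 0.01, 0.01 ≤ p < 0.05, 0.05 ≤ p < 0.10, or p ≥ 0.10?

0.05 ≤ p < 0.10

t = -7.640 / 5.427 = -1.408.
df = n − k − 1 = 279 − 2 − 1 = 276.
One-sided p = P(T_{276} < t) ≈ 0.0802.
So 0.05 ≤ p < 0.10.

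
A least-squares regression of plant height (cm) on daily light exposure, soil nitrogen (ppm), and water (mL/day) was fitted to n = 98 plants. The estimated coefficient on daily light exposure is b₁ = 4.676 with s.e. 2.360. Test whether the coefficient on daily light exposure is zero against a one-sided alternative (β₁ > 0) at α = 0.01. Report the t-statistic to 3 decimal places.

t = 1.981

H₀: β₁ = 0 vs H₁: β₁ > 0.
t = (b₁ − β₁⁰)/SE = 4.676 / 2.360 = 1.981.
df = n − k − 1 = 98 − 3 − 1 = 94.
One-sided p ≈ 0.0252, which is ≥ 0.01, so fail to reject H₀.
The data do not give significant evidence that the true slope on daily light exposure is positive, holding the other predictors fixed.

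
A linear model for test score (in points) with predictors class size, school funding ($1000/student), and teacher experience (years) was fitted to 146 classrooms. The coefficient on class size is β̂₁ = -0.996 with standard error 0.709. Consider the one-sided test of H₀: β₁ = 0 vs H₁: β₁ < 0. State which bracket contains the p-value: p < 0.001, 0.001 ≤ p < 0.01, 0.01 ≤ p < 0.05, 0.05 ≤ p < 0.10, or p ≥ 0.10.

0.05 ≤ p < 0.10

t = -0.996 / 0.709 = -1.405.
df = n − k − 1 = 146 − 3 − 1 = 142.
One-sided p = P(T_{142} < t) ≈ 0.0811.
So 0.05 ≤ p < 0.10.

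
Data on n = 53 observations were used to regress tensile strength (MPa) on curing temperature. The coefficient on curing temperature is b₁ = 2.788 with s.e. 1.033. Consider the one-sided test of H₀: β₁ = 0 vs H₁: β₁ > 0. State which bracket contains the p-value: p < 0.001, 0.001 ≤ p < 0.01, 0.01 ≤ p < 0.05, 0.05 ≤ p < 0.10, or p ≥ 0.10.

0.001 ≤ p < 0.01

t = 2.788 / 1.033 = 2.699.
df = n − 2 = 53 − 2 = 51.
One-sided p = P(T_{51} > t) ≈ 0.0047.
So 0.001 ≤ p < 0.01.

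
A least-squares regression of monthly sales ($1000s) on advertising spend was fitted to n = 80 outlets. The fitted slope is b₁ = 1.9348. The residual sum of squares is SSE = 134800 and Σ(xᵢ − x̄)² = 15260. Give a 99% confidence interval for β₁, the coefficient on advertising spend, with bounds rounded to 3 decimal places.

MSE = SSE/(n − 2) = 134800/78 = 1728.21.
SE(b₁) = √(MSE/Sₓₓ) = √(1728.21/15260) = 0.336527.
df = n − 2 = 78.
t* = t_{0.005, 78} = 2.64034.
Margin = t* × SE = 2.64034 × 0.336527 = 0.88855.
CI: 1.9348 ± 0.88855 → (1.046, 2.823).
With 99% confidence, each one-unit increase in advertising spend is associated with a change of between 1.046 and 2.823 $1000s in monthly sales.

(1.046, 2.823)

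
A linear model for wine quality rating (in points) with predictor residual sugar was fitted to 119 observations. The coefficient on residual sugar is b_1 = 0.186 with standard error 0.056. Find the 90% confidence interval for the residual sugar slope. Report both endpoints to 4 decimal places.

df = n − 2 = 119 − 2 = 117.
t* = t_{0.05, 117} = 1.657982.
Margin = t* × SE = 1.657982 × 0.056 = 0.092847.
CI: 0.186 ± 0.092847 → (0.0932, 0.2788).
With 90% confidence, each one-unit increase in residual sugar is associated with a change of between 0.0932 and 0.2788 points in wine quality rating.

(0.0932, 0.2788)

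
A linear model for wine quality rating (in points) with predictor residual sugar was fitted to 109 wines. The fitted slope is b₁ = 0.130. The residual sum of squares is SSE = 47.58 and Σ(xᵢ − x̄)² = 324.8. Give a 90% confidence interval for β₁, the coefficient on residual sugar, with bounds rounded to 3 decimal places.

MSE = SSE/(n − 2) = 47.58/107 = 0.444673.
SE(b₁) = √(MSE/Sₓₓ) = √(0.444673/324.8) = 0.0370009.
df = n − 2 = 107.
t* = t_{0.05, 107} = 1.659219.
Margin = t* × SE = 1.659219 × 0.0370009 = 0.06139.
CI: 0.130 ± 0.06139 → (0.069, 0.191).
With 90% confidence, each one-unit increase in residual sugar is associated with a change of between 0.069 and 0.191 points in wine quality rating.

(0.069, 0.191)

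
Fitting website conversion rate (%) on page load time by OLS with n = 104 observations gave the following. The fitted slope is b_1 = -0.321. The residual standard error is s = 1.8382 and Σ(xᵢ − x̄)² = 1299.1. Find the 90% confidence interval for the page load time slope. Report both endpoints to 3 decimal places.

SE(b_1) = s/√Sₓₓ = 1.8382/√1299.1 = 0.0510002.
df = n − 2 = 102.
t* = t_{0.05, 102} = 1.65993.
Margin = t* × SE = 1.65993 × 0.0510002 = 0.08466.
CI: -0.321 ± 0.08466 → (-0.406, -0.236).
With 90% confidence, each one-unit increase in page load time is associated with a change of between -0.406 and -0.236 % in website conversion rate.

(-0.406, -0.236)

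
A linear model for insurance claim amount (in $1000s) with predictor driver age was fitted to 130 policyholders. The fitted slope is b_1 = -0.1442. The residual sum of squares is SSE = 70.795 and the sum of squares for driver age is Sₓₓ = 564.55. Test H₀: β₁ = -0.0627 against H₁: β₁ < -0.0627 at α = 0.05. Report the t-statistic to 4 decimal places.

t = -2.6038

MSE = SSE/(n − 2) = 70.795/128 = 0.553086.
SE(b_1) = √(MSE/Sₓₓ) = √(0.553086/564.55) = 0.0313001.
t = (-0.1442 − (-0.0627)) / 0.0313001 = -2.6038.
df = n − 2 = 128.
One-sided p ≈ 0.0052, which is < 0.05, so reject H₀.
There is evidence that the true slope on driver age is below -0.0627 $1000s per unit.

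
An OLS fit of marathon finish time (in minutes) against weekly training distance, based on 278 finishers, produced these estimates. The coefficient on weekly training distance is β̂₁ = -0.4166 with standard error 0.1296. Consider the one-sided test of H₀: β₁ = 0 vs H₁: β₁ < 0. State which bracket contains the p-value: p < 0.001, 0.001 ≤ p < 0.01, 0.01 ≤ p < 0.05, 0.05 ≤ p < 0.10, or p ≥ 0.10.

p < 0.001

t = -0.4166 / 0.1296 = -3.215.
df = n − 2 = 278 − 2 = 276.
One-sided p = P(T_{276} < t) ≈ 0.0007.
So p < 0.001.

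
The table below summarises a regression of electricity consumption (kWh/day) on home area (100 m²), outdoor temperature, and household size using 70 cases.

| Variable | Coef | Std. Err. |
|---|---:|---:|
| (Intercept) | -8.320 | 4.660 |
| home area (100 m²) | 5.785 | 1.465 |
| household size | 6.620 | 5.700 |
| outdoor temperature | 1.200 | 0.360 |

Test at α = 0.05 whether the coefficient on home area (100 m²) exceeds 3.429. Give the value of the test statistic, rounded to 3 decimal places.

t = 1.608

Read off: b = 5.785, SE = 1.465 for home area (100 m²).
H₀: β₁ = 3.429 vs H₁: β₁ > 3.429.
t = (5.785 − 3.429) / 1.465 = 1.608.
df = n − k − 1 = 70 − 3 − 1 = 66.
One-sided p ≈ 0.0563, which is ≥ 0.05, so fail to reject H₀.
The data do not give significant evidence that the true slope on home area (100 m²) exceeds 3.429 kWh/day per unit, holding the other predictors fixed.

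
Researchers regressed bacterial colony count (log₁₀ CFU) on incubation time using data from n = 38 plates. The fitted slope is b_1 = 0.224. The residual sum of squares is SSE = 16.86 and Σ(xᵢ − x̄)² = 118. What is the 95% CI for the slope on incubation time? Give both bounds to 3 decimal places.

MSE = SSE/(n − 2) = 16.86/36 = 0.468333.
SE(b_1) = √(MSE/Sₓₓ) = √(0.468333/118) = 0.0629994.
df = n − 2 = 36.
t* = t_{0.025, 36} = 2.028094.
Margin = t* × SE = 2.028094 × 0.0629994 = 0.12777.
CI: 0.224 ± 0.12777 → (0.096, 0.352).
With 95% confidence, each one-unit increase in incubation time is associated with a change of between 0.096 and 0.352 log₁₀ CFU in bacterial colony count.

(0.096, 0.352)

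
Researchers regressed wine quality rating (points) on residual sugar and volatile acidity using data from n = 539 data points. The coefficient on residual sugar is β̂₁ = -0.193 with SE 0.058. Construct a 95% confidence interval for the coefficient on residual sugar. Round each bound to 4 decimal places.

df = n − k − 1 = 539 − 2 − 1 = 536.
t* = t_{0.025, 536} = 1.9644.
Margin = t* × SE = 1.9644 × 0.058 = 0.113935.
CI: -0.193 ± 0.113935 → (-0.3069, -0.0791).
With 95% confidence, each one-unit increase in residual sugar is associated with a change of between -0.3069 and -0.0791 points in wine quality rating, holding the other predictors fixed.

(-0.3069, -0.0791)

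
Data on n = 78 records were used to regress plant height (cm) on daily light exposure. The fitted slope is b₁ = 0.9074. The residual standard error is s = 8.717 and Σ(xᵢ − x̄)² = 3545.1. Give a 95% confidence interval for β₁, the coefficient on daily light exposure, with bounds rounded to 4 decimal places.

SE(b₁) = s/√Sₓₓ = 8.717/√3545.1 = 0.146404.
df = n − 2 = 76.
t* = t_{0.025, 76} = 1.991673.
Margin = t* × SE = 1.991673 × 0.146404 = 0.291589.
CI: 0.9074 ± 0.291589 → (0.6158, 1.1990).
With 95% confidence, each one-unit increase in daily light exposure is associated with a change of between 0.6158 and 1.1990 cm in plant height.

(0.6158, 1.1990)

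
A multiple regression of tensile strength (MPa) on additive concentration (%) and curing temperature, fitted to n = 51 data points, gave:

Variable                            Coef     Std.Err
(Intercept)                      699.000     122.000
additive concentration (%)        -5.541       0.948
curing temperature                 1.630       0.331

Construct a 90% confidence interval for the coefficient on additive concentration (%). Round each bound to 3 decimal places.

(-7.131, -3.951)

Read off: b = -5.541, SE = 0.948 for additive concentration (%).
df = n − k − 1 = 51 − 2 − 1 = 48.
t* = t_{0.05, 48} = 1.677224.
Margin = t* × SE = 1.677224 × 0.948 = 1.59001.
CI: -5.541 ± 1.59001 → (-7.131, -3.951).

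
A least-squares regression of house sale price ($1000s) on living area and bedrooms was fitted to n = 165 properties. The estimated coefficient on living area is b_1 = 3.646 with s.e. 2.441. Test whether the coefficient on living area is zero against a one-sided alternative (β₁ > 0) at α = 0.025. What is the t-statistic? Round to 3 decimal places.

t = 1.494

H₀: β₁ = 0 vs H₁: β₁ > 0.
t = (b_1 − β₁⁰)/SE = 3.646 / 2.441 = 1.494.
df = n − k − 1 = 165 − 2 − 1 = 162.
One-sided p ≈ 0.0686, which is ≥ 0.025, so fail to reject H₀.
The data do not give significant evidence that the true slope on living area is positive, holding the other predictors fixed.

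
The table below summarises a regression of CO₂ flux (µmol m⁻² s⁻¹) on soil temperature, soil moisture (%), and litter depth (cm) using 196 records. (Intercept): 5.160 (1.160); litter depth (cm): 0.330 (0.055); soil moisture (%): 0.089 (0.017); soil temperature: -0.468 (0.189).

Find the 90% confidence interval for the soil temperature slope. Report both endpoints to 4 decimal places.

(-0.7804, -0.1556)

Read off: b = -0.468, SE = 0.189 for soil temperature.
df = n − k − 1 = 196 − 3 − 1 = 192.
t* = t_{0.05, 192} = 1.652829.
Margin = t* × SE = 1.652829 × 0.189 = 0.312385.
CI: -0.468 ± 0.312385 → (-0.7804, -0.1556).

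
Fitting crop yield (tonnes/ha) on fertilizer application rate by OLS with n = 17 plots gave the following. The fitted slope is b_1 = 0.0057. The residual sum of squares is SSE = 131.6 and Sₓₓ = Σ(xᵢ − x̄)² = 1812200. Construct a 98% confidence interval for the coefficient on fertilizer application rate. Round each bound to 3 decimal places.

MSE = SSE/(n − 2) = 131.6/15 = 8.77333.
SE(b_1) = √(MSE/Sₓₓ) = √(8.77333/1812200) = 0.00220029.
df = n − 2 = 15.
t* = t_{0.01, 15} = 2.60248.
Margin = t* × SE = 2.60248 × 0.00220029 = 0.00573.
CI: 0.0057 ± 0.00573 → (0.000, 0.011).
With 98% confidence, each one-unit increase in fertilizer application rate is associated with a change of between 0.000 and 0.011 tonnes/ha in crop yield.

(0.000, 0.011)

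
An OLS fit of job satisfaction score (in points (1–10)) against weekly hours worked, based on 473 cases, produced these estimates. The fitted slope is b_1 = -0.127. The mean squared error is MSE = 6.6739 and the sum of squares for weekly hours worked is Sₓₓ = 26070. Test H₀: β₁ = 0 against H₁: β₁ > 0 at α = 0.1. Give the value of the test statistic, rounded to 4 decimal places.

SE(b_1) = √(MSE/Sₓₓ) = √(6.6739/26070) = 0.016.
t = -0.127 / 0.016 = -7.9375.
df = n − 2 = 471.
One-sided p ≈ 1.0000, which is ≥ 0.1, so fail to reject H₀.
The data do not give significant evidence that the true slope on weekly hours worked is positive.

t = -7.9375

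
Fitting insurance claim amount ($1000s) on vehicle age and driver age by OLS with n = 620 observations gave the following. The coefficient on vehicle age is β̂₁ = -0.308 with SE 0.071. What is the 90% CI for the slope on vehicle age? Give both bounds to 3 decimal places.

df = n − k − 1 = 620 − 2 − 1 = 617.
t* = t_{0.05, 617} = 1.647327.
Margin = t* × SE = 1.647327 × 0.071 = 0.11696.
CI: -0.308 ± 0.11696 → (-0.425, -0.191).
With 90% confidence, each one-unit increase in vehicle age is associated with a change of between -0.425 and -0.191 $1000s in insurance claim amount, holding the other predictors fixed.

(-0.425, -0.191)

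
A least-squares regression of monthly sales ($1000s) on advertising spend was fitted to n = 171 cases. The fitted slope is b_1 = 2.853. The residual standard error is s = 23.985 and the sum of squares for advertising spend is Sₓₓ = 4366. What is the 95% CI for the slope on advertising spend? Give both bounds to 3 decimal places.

(2.136, 3.570)

SE(b_1) = s/√Sₓₓ = 23.985/√4366 = 0.362993.
df = n − 2 = 169.
t* = t_{0.025, 169} = 1.9741.
Margin = t* × SE = 1.9741 × 0.362993 = 0.71658.
CI: 2.853 ± 0.71658 → (2.136, 3.570).
With 95% confidence, each one-unit increase in advertising spend is associated with a change of between 2.136 and 3.570 $1000s in monthly sales.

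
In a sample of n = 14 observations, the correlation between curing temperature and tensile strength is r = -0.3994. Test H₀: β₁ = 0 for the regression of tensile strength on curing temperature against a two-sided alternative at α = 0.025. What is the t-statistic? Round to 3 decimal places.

t = -1.509

t = r·√(n − 2)/√(1 − r²) = -0.3994·√12/√0.84048 = -1.509.
df = n − 2 = 12.
Two-sided p ≈ 0.1571, which is ≥ 0.025, so fail to reject H₀.
The data do not give significant evidence of a linear association between curing temperature and tensile strength.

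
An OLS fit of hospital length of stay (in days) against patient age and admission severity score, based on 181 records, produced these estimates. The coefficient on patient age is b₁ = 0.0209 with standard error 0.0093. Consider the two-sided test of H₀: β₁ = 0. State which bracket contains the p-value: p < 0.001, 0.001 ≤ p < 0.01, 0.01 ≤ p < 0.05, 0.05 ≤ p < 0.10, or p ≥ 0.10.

0.01 ≤ p < 0.05

t = 0.0209 / 0.0093 = 2.247.
df = n − k − 1 = 181 − 2 − 1 = 178.
Two-sided p = 2·P(T_{178} > |t|) ≈ 0.0258.
So 0.01 ≤ p < 0.05.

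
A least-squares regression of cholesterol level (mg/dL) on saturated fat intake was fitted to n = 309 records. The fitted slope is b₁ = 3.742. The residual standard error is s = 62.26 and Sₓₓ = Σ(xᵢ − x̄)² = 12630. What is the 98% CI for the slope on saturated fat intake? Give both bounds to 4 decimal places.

(2.4464, 5.0376)

SE(b₁) = s/√Sₓₓ = 62.26/√12630 = 0.553997.
df = n − 2 = 307.
t* = t_{0.01, 307} = 2.338556.
Margin = t* × SE = 2.338556 × 0.553997 = 1.295553.
CI: 3.742 ± 1.295553 → (2.4464, 5.0376).
With 98% confidence, each one-unit increase in saturated fat intake is associated with a change of between 2.4464 and 5.0376 mg/dL in cholesterol level.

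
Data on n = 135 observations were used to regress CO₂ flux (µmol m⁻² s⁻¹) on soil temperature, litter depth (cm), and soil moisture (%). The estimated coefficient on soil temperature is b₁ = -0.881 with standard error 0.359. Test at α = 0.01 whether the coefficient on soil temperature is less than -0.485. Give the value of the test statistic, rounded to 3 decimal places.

t = -1.103

H₀: β₁ = -0.485 vs H₁: β₁ < -0.485.
t = (b₁ − β₁⁰)/SE = (-0.881 − (-0.485)) / 0.359 = -1.103.
df = n − k − 1 = 135 − 3 − 1 = 131.
One-sided p ≈ 0.1360, which is ≥ 0.01, so fail to reject H₀.
The data do not give significant evidence that the true slope on soil temperature is below -0.485 µmol m⁻² s⁻¹ per unit, holding the other predictors fixed.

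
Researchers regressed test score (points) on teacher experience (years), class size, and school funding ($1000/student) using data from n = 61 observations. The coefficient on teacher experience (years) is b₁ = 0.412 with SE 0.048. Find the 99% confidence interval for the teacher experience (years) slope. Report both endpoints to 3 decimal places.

df = n − k − 1 = 61 − 3 − 1 = 57.
t* = t_{0.005, 57} = 2.66487.
Margin = t* × SE = 2.66487 × 0.048 = 0.12791.
CI: 0.412 ± 0.12791 → (0.284, 0.540).
With 99% confidence, each one-unit increase in teacher experience (years) is associated with a change of between 0.284 and 0.540 points in test score, holding the other predictors fixed.

(0.284, 0.540)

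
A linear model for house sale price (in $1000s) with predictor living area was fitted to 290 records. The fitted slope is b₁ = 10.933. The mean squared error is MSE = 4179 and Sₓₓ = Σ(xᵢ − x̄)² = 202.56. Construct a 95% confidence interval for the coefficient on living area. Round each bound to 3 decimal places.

(1.993, 19.873)

SE(b₁) = √(MSE/Sₓₓ) = √(4179/202.56) = 4.54213.
df = n − 2 = 288.
t* = t_{0.025, 288} = 1.968235.
Margin = t* × SE = 1.968235 × 4.54213 = 8.93998.
CI: 10.933 ± 8.93998 → (1.993, 19.873).
With 95% confidence, each one-unit increase in living area is associated with a change of between 1.993 and 19.873 $1000s in house sale price.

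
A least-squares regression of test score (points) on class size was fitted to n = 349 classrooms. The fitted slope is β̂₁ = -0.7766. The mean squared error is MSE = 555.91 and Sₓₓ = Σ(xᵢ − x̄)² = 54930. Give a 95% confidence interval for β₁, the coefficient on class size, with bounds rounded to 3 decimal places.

SE(β̂₁) = √(MSE/Sₓₓ) = √(555.91/54930) = 0.1006.
df = n − 2 = 347.
t* = t_{0.025, 347} = 1.966824.
Margin = t* × SE = 1.966824 × 0.1006 = 0.19786.
CI: -0.7766 ± 0.19786 → (-0.974, -0.579).
With 95% confidence, each one-unit increase in class size is associated with a change of between -0.974 and -0.579 points in test score.

(-0.974, -0.579)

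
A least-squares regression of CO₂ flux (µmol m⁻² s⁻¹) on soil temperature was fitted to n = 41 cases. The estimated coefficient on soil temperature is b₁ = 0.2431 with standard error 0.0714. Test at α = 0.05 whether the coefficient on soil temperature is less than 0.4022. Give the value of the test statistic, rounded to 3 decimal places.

H₀: β₁ = 0.4022 vs H₁: β₁ < 0.4022.
t = (b₁ − β₁⁰)/SE = (0.2431 − 0.4022) / 0.0714 = -2.228.
df = n − 2 = 41 − 2 = 39.
One-sided p ≈ 0.0158, which is < 0.05, so reject H₀.
There is evidence that the true slope on soil temperature is below 0.4022 µmol m⁻² s⁻¹ per unit.

t = -2.228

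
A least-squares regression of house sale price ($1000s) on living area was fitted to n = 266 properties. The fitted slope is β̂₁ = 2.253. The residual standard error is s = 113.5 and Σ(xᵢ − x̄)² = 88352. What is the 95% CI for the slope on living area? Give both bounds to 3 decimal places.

SE(β̂₁) = s/√Sₓₓ = 113.5/√88352 = 0.381845.
df = n − 2 = 264.
t* = t_{0.025, 264} = 1.96899.
Margin = t* × SE = 1.96899 × 0.381845 = 0.75185.
CI: 2.253 ± 0.75185 → (1.501, 3.005).
With 95% confidence, each one-unit increase in living area is associated with a change of between 1.501 and 3.005 $1000s in house sale price.

(1.501, 3.005)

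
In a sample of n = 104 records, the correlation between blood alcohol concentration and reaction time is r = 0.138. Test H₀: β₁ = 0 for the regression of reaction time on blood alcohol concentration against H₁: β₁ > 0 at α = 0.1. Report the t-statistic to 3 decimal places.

t = 1.407

t = r·√(n − 2)/√(1 − r²) = 0.138·√102/√0.980956 = 1.407.
df = n − 2 = 102.
One-sided p ≈ 0.0812, which is < 0.1, so reject H₀.
There is evidence of a linear association between blood alcohol concentration and reaction time.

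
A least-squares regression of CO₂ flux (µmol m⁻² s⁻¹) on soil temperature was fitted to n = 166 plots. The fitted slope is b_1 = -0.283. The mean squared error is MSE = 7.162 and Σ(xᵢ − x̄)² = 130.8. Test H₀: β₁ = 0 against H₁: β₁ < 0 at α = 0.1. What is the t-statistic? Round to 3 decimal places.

t = -1.209

SE(b_1) = √(MSE/Sₓₓ) = √(7.162/130.8) = 0.233999.
t = -0.283 / 0.233999 = -1.209.
df = n − 2 = 164.
One-sided p ≈ 0.1141, which is ≥ 0.1, so fail to reject H₀.
The data do not give significant evidence that the true slope on soil temperature is negative.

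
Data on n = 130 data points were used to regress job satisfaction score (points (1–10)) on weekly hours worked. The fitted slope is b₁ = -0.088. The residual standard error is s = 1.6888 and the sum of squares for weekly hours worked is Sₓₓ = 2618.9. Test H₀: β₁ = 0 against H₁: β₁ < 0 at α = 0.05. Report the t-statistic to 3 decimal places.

t = -2.667

SE(b₁) = s/√Sₓₓ = 1.6888/√2618.9 = 0.0330004.
t = -0.088 / 0.0330004 = -2.667.
df = n − 2 = 128.
One-sided p ≈ 0.0043, which is < 0.05, so reject H₀.
There is evidence that the true slope on weekly hours worked is negative.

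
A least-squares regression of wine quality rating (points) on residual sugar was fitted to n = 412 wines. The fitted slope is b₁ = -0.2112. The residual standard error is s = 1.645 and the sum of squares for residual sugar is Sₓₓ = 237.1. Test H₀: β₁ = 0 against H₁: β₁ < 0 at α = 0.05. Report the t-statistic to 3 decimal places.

t = -1.977

SE(b₁) = s/√Sₓₓ = 1.645/√237.1 = 0.106832.
t = -0.2112 / 0.106832 = -1.977.
df = n − 2 = 410.
One-sided p ≈ 0.0244, which is < 0.05, so reject H₀.
There is evidence that the true slope on residual sugar is negative.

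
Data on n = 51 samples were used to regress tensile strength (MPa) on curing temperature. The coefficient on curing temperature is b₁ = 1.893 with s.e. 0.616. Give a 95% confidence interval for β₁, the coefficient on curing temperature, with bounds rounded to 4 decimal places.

df = n − 2 = 51 − 2 = 49.
t* = t_{0.025, 49} = 2.009575.
Margin = t* × SE = 2.009575 × 0.616 = 1.237898.
CI: 1.893 ± 1.237898 → (0.6551, 3.1309).
With 95% confidence, each one-unit increase in curing temperature is associated with a change of between 0.6551 and 3.1309 MPa in tensile strength.

(0.6551, 3.1309)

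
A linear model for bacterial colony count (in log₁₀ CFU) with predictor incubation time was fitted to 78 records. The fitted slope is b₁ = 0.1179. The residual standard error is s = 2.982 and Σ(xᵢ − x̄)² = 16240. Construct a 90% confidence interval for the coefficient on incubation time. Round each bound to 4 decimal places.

(0.0789, 0.1569)

SE(b₁) = s/√Sₓₓ = 2.982/√16240 = 0.0233999.
df = n − 2 = 76.
t* = t_{0.05, 76} = 1.665151.
Margin = t* × SE = 1.665151 × 0.0233999 = 0.038964.
CI: 0.1179 ± 0.038964 → (0.0789, 0.1569).
With 90% confidence, each one-unit increase in incubation time is associated with a change of between 0.0789 and 0.1569 log₁₀ CFU in bacterial colony count.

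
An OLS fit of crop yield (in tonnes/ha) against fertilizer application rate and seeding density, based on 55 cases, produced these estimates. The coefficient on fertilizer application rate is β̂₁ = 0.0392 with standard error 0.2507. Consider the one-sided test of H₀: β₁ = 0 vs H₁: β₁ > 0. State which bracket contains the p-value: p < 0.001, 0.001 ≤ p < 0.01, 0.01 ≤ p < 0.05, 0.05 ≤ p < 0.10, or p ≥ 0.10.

t = 0.0392 / 0.2507 = 0.156.
df = n − k − 1 = 55 − 2 − 1 = 52.
One-sided p = P(T_{52} > t) ≈ 0.4382.
So p ≥ 0.10.

p ≥ 0.10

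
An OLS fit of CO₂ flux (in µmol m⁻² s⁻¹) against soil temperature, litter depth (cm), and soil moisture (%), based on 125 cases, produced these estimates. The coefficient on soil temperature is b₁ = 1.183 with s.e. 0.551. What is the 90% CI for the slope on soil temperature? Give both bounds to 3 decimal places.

df = n − k − 1 = 125 − 3 − 1 = 121.
t* = t_{0.05, 121} = 1.657544.
Margin = t* × SE = 1.657544 × 0.551 = 0.91331.
CI: 1.183 ± 0.91331 → (0.270, 2.096).
With 90% confidence, each one-unit increase in soil temperature is associated with a change of between 0.270 and 2.096 µmol m⁻² s⁻¹ in CO₂ flux, holding the other predictors fixed.

(0.270, 2.096)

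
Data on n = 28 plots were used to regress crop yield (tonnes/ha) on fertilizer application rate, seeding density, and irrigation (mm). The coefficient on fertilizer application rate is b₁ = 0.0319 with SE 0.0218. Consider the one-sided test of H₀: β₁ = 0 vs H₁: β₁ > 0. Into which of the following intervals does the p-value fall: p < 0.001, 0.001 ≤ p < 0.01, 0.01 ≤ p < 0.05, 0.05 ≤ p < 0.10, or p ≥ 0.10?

t = 0.0319 / 0.0218 = 1.463.
df = n − k − 1 = 28 − 3 − 1 = 24.
One-sided p = P(T_{24} > t) ≈ 0.0782.
So 0.05 ≤ p < 0.10.

0.05 ≤ p < 0.10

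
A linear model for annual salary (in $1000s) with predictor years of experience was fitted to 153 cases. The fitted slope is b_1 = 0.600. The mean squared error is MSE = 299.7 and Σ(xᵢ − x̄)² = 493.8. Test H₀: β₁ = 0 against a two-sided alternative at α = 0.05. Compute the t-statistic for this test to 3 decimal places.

t = 0.770

SE(b_1) = √(MSE/Sₓₓ) = √(299.7/493.8) = 0.779054.
t = 0.600 / 0.779054 = 0.770.
df = n − 2 = 151.
Two-sided p ≈ 0.4424, which is ≥ 0.05, so fail to reject H₀.
The data do not give significant evidence of an association between years of experience and annual salary.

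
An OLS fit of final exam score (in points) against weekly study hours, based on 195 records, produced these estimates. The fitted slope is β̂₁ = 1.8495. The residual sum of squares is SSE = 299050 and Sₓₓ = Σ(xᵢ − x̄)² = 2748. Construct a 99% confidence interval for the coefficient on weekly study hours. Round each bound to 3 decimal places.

(-0.104, 3.803)

MSE = SSE/(n − 2) = 299050/193 = 1549.48.
SE(β̂₁) = √(MSE/Sₓₓ) = √(1549.48/2748) = 0.750905.
df = n − 2 = 193.
t* = t_{0.005, 193} = 2.601543.
Margin = t* × SE = 2.601543 × 0.750905 = 1.95351.
CI: 1.8495 ± 1.95351 → (-0.104, 3.803).
With 99% confidence, each one-unit increase in weekly study hours is associated with a change of between -0.104 and 3.803 points in final exam score.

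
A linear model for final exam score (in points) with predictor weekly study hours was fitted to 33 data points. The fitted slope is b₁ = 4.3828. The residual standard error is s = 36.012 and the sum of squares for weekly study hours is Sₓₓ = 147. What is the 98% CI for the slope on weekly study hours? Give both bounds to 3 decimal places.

(-2.903, 11.668)

SE(b₁) = s/√Sₓₓ = 36.012/√147 = 2.97022.
df = n − 2 = 31.
t* = t_{0.01, 31} = 2.452824.
Margin = t* × SE = 2.452824 × 2.97022 = 7.28543.
CI: 4.3828 ± 7.28543 → (-2.903, 11.668).
With 98% confidence, each one-unit increase in weekly study hours is associated with a change of between -2.903 and 11.668 points in final exam score.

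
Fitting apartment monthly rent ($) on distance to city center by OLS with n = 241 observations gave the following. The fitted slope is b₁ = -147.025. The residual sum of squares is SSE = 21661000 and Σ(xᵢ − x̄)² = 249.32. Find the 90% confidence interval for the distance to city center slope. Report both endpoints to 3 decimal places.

MSE = SSE/(n − 2) = 21661000/239 = 90631.8.
SE(b₁) = √(MSE/Sₓₓ) = √(90631.8/249.32) = 19.0661.
df = n − 2 = 239.
t* = t_{0.05, 239} = 1.651254.
Margin = t* × SE = 1.651254 × 19.0661 = 31.48297.
CI: -147.025 ± 31.48297 → (-178.508, -115.542).
With 90% confidence, each one-unit increase in distance to city center is associated with a change of between -178.508 and -115.542 $ in apartment monthly rent.

(-178.508, -115.542)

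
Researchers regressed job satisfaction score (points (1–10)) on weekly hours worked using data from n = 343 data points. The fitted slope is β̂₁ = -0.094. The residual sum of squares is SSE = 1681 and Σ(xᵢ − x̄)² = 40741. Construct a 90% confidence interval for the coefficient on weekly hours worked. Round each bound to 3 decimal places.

(-0.112, -0.076)

MSE = SSE/(n − 2) = 1681/341 = 4.92962.
SE(β̂₁) = √(MSE/Sₓₓ) = √(4.92962/40741) = 0.011.
df = n − 2 = 341.
t* = t_{0.05, 341} = 1.649334.
Margin = t* × SE = 1.649334 × 0.011 = 0.01814.
CI: -0.094 ± 0.01814 → (-0.112, -0.076).
With 90% confidence, each one-unit increase in weekly hours worked is associated with a change of between -0.112 and -0.076 points (1–10) in job satisfaction score.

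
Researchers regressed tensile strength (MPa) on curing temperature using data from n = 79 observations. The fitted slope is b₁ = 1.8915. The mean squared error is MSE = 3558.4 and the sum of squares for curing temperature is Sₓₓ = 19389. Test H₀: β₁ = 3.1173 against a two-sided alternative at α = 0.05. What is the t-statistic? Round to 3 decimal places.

t = -2.861

SE(b₁) = √(MSE/Sₓₓ) = √(3558.4/19389) = 0.4284.
t = (1.8915 − 3.1173) / 0.4284 = -2.861.
df = n − 2 = 77.
Two-sided p ≈ 0.0054, which is < 0.05, so reject H₀.
There is evidence that the true slope on curing temperature differs from 3.1173 MPa per unit.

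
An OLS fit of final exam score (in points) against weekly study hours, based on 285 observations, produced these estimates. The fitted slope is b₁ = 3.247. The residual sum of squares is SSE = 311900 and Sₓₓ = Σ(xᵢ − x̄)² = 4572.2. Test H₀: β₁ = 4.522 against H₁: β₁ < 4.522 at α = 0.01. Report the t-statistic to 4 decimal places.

MSE = SSE/(n − 2) = 311900/283 = 1102.12.
SE(b₁) = √(MSE/Sₓₓ) = √(1102.12/4572.2) = 0.490966.
t = (3.247 − 4.522) / 0.490966 = -2.5969.
df = n − 2 = 283.
One-sided p ≈ 0.0049, which is < 0.01, so reject H₀.
There is evidence that the true slope on weekly study hours is below 4.522 points per unit.

t = -2.5969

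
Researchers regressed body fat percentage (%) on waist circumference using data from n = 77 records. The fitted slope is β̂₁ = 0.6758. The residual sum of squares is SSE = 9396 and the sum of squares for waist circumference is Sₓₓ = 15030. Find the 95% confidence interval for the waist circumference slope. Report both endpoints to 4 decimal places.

MSE = SSE/(n − 2) = 9396/75 = 125.28.
SE(β̂₁) = √(MSE/Sₓₓ) = √(125.28/15030) = 0.091298.
df = n − 2 = 75.
t* = t_{0.025, 75} = 1.992102.
Margin = t* × SE = 1.992102 × 0.091298 = 0.181875.
CI: 0.6758 ± 0.181875 → (0.4939, 0.8577).
With 95% confidence, each one-unit increase in waist circumference is associated with a change of between 0.4939 and 0.8577 % in body fat percentage.

(0.4939, 0.8577)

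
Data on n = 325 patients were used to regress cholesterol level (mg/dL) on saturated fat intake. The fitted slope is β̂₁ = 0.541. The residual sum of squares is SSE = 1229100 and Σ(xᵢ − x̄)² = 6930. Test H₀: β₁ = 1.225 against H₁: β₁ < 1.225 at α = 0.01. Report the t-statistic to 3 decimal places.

MSE = SSE/(n − 2) = 1229100/323 = 3805.26.
SE(β̂₁) = √(MSE/Sₓₓ) = √(3805.26/6930) = 0.741013.
t = (0.541 − 1.225) / 0.741013 = -0.923.
df = n − 2 = 323.
One-sided p ≈ 0.1783, which is ≥ 0.01, so fail to reject H₀.
The data do not give significant evidence that the true slope on saturated fat intake is below 1.225 mg/dL per unit.

t = -0.923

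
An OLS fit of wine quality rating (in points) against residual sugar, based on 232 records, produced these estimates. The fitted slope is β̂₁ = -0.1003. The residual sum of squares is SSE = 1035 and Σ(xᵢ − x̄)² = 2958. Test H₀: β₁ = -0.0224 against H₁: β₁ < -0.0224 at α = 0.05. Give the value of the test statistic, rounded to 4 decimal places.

MSE = SSE/(n − 2) = 1035/230 = 4.5.
SE(β̂₁) = √(MSE/Sₓₓ) = √(4.5/2958) = 0.0390038.
t = (-0.1003 − (-0.0224)) / 0.0390038 = -1.9972.
df = n − 2 = 230.
One-sided p ≈ 0.0235, which is < 0.05, so reject H₀.
There is evidence that the true slope on residual sugar is below -0.0224 points per unit.

t = -1.9972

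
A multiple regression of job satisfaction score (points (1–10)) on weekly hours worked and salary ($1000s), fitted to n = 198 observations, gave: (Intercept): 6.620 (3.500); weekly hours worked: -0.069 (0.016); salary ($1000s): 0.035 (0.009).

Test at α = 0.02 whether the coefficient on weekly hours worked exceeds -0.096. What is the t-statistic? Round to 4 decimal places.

t = 1.6875

Read off: b = -0.069, SE = 0.016 for weekly hours worked.
H₀: β₁ = -0.096 vs H₁: β₁ > -0.096.
t = (-0.069 − (-0.096)) / 0.016 = 1.6875.
df = n − k − 1 = 198 − 2 − 1 = 195.
One-sided p ≈ 0.0466, which is ≥ 0.02, so fail to reject H₀.
The data do not give significant evidence that the true slope on weekly hours worked exceeds -0.096 points (1–10) per unit, holding the other predictors fixed.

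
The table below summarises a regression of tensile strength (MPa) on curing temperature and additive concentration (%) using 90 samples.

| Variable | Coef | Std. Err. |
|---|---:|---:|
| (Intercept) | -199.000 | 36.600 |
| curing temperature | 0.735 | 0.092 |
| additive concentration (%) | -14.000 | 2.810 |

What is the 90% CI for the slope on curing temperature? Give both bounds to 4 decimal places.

(0.5820, 0.8880)

Read off: b = 0.735, SE = 0.092 for curing temperature.
df = n − k − 1 = 90 − 2 − 1 = 87.
t* = t_{0.05, 87} = 1.662557.
Margin = t* × SE = 1.662557 × 0.092 = 0.152955.
CI: 0.735 ± 0.152955 → (0.5820, 0.8880).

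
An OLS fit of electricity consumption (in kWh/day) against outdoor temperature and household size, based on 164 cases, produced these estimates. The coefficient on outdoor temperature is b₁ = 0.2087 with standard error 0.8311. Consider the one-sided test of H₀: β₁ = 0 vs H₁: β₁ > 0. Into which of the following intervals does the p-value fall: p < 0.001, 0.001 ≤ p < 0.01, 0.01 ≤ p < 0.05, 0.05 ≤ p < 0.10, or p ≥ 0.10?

t = 0.2087 / 0.8311 = 0.251.
df = n − k − 1 = 164 − 2 − 1 = 161.
One-sided p = P(T_{161} > t) ≈ 0.4010.
So p ≥ 0.10.

p ≥ 0.10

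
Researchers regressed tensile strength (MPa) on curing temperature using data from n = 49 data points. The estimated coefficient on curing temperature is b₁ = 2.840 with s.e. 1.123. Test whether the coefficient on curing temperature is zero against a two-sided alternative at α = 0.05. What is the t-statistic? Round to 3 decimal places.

t = 2.529

H₀: β₁ = 0 vs H₁: β₁ ≠ 0.
t = (b₁ − β₁⁰)/SE = 2.840 / 1.123 = 2.529.
df = n − 2 = 49 − 2 = 47.
Two-sided p ≈ 0.0149, which is < 0.05, so reject H₀.
There is evidence that curing temperature is associated with tensile strength.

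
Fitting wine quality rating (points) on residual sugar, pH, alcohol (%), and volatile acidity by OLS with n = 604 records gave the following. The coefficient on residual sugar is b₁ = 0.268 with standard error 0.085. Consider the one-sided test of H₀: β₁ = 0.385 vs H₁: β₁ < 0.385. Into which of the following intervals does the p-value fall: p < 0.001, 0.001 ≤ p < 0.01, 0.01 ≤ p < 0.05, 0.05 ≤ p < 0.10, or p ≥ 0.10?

0.05 ≤ p < 0.10

t = (0.268 − 0.385) / 0.085 = -1.376.
df = n − k − 1 = 604 − 4 − 1 = 599.
One-sided p = P(T_{599} < t) ≈ 0.0846.
So 0.05 ≤ p < 0.10.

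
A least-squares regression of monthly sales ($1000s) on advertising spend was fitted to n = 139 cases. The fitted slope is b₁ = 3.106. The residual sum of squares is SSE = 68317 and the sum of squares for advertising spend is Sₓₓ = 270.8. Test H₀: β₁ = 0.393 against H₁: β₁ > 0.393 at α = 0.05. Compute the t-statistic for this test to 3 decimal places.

MSE = SSE/(n − 2) = 68317/137 = 498.664.
SE(b₁) = √(MSE/Sₓₓ) = √(498.664/270.8) = 1.357.
t = (3.106 − 0.393) / 1.357 = 1.999.
df = n − 2 = 137.
One-sided p ≈ 0.0238, which is < 0.05, so reject H₀.
There is evidence that the true slope on advertising spend exceeds 0.393 $1000s per unit.

t = 1.999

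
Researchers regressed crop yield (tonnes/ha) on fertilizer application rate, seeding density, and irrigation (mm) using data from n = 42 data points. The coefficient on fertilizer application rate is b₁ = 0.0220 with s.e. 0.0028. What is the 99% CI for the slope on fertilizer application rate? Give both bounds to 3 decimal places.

(0.014, 0.030)

df = n − k − 1 = 42 − 3 − 1 = 38.
t* = t_{0.005, 38} = 2.711558.
Margin = t* × SE = 2.711558 × 0.0028 = 0.00759.
CI: 0.0220 ± 0.00759 → (0.014, 0.030).
With 99% confidence, each one-unit increase in fertilizer application rate is associated with a change of between 0.014 and 0.030 tonnes/ha in crop yield, holding the other predictors fixed.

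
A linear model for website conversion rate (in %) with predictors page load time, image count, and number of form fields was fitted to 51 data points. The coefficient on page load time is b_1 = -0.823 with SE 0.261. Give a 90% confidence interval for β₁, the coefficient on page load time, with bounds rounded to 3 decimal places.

df = n − k − 1 = 51 − 3 − 1 = 47.
t* = t_{0.05, 47} = 1.677927.
Margin = t* × SE = 1.677927 × 0.261 = 0.43794.
CI: -0.823 ± 0.43794 → (-1.261, -0.385).
With 90% confidence, each one-unit increase in page load time is associated with a change of between -1.261 and -0.385 % in website conversion rate, holding the other predictors fixed.

(-1.261, -0.385)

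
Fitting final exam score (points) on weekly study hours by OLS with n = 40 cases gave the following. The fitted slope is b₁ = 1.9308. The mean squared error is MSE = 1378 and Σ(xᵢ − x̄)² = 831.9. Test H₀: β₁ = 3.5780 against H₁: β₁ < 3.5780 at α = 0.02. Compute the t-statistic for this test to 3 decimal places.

t = -1.280

SE(b₁) = √(MSE/Sₓₓ) = √(1378/831.9) = 1.28703.
t = (1.9308 − 3.5780) / 1.28703 = -1.280.
df = n − 2 = 38.
One-sided p ≈ 0.1042, which is ≥ 0.02, so fail to reject H₀.
The data do not give significant evidence that the true slope on weekly study hours is below 3.5780 points per unit.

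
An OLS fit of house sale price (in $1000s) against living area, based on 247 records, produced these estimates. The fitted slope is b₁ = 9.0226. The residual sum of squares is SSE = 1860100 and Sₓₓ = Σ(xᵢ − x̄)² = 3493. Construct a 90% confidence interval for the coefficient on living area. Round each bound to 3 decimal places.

MSE = SSE/(n − 2) = 1860100/245 = 7592.24.
SE(b₁) = √(MSE/Sₓₓ) = √(7592.24/3493) = 1.4743.
df = n − 2 = 245.
t* = t_{0.05, 245} = 1.651097.
Margin = t* × SE = 1.651097 × 1.4743 = 2.43421.
CI: 9.0226 ± 2.43421 → (6.588, 11.457).
With 90% confidence, each one-unit increase in living area is associated with a change of between 6.588 and 11.457 $1000s in house sale price.

(6.588, 11.457)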